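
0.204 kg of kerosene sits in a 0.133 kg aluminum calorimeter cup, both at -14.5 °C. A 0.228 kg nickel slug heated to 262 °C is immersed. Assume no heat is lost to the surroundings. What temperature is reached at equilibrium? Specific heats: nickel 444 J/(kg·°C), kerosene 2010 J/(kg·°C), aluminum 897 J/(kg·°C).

With ΣQ=0 the equilibrium temperature is the m·c-weighted mean:
T_f = (101.23*262 + 410.04*(-14.5) + 119.3*(-14.5)) / (101.23 + 410.04 + 119.3)
    = 18847 / 630.57 ≈ 29.89 °C

T_f ≈ 29.9 °C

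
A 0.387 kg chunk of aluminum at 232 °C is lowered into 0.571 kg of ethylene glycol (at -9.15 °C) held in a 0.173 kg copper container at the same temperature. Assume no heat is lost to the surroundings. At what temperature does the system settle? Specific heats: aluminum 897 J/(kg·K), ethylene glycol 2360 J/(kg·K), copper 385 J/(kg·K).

Let T be the final temperature. ΣQ_i = 0:
0.387*897*(T − 232) + 0.571*2360*(T − (-9.15)) + 0.173*385*(T − (-9.15)) = 0
347.14(T − 232) + 1347.6(T − (-9.15)) + 66.6(T − (-9.15)) = 0
1761.3 T = 67597
T ≈ 38.38 °C

T_f ≈ 38.4 °C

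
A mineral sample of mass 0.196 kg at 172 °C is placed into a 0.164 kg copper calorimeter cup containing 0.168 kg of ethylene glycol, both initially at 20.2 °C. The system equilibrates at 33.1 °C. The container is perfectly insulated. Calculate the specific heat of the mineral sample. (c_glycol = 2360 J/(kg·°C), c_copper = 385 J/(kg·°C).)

Net heat exchanged in the isolated system is zero:
0.196·c·(33.1 − 172) + 0.168·2360·(33.1 − 20.2) + 0.164·385·(33.1 − 20.2) = 0
-27.22 c = -5929.1
c = -5929.1/-27.22 ≈ 217.8 J/(kg·°C)

c ≈ 218 J/(kg·°C)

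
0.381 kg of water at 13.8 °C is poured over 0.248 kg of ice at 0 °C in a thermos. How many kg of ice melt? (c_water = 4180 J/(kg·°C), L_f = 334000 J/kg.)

Cooling the water to 0 °C releases 0.381·4180·13.8 = 21978 J.
Fully melting the ice requires m_ice L_f = 0.248·334000 = 82832 J.
Since 21978 < 82832 J, not all the ice melts; equilibrium is at 0 °C.
m_melted·334000 = 21978  ⇒  m_melted ≈ 0.0658 kg.

m_melted ≈ 0.0658 kg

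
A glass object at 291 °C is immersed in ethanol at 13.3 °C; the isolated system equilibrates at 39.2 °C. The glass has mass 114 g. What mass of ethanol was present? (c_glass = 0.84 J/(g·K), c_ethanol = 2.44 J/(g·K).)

m ≈ 382 g

Heat lost by the glass = heat gained by the ethanol:
114×0.84×(291 − 39.2) = m×2.44×(39.2 − 13.3)
63.2 m = 24112  ⇒  m ≈ 381.5 g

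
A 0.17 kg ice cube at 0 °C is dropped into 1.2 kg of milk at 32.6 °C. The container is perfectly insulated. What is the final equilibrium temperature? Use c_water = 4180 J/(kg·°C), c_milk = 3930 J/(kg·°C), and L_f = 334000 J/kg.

T_f ≈ 17.9 °C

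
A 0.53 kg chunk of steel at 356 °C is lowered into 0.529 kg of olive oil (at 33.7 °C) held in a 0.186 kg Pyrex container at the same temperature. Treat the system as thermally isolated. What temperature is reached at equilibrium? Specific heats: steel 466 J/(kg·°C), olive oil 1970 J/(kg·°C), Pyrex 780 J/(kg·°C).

T_f ≈ 89.2 °C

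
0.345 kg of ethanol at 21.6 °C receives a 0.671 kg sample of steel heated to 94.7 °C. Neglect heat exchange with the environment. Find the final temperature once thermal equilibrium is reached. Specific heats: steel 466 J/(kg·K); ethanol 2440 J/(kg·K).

Heat gained plus heat lost sum to zero:
0.671·466·(T − 94.7) + 0.345·2440·(T − 21.6) = 0
312.69(T − 94.7) + 841.8(T − 21.6) = 0
(312.69 + 841.8) T = 312.69·94.7 + 841.8·21.6
T = 47794/1154.5 ≈ 41.40 °C

T_f ≈ 41.4 °C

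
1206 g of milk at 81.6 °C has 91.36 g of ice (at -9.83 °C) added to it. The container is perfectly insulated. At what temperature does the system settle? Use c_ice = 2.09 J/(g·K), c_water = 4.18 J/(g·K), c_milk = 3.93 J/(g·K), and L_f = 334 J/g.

Taking heat into each body as positive, Σ m c ΔT = 0:
ice -9.83→0 °C: 91.36×2.09×9.83 = 1877
  melt ice: 91.36×334 = 30514
  warm the meltwater: 381.88 T
  milk: 4739.6(T − 81.6)
5121.5 T = 386750 − 32391 = 354359
T ≈ 69.19 °C (positive, so assuming full melt was valid).

T_f ≈ 69.2 °C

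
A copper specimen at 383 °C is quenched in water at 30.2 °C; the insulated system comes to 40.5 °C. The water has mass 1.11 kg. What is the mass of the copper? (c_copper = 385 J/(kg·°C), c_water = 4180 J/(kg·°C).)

Let T be the final temperature. ΣQ_i = 0:
m·385·(40.5 − 383) + 1.11·4180·(40.5 − 30.2) = 0
-131862 m = -47790
m = -47790/-131862 ≈ 0.3624 kg

m ≈ 0.362 kg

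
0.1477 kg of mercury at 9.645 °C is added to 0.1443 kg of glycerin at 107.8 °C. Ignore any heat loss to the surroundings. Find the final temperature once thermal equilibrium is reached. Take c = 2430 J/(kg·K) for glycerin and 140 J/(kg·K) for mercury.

T_f ≈ 102.3 °C

|Q_glycerin| = |Q_mercury|:
0.1443·2430·(107.8 − T) = 0.1477·140·(T − 9.645)
350.65(107.8 − T) = 20.68(T − 9.645)
371.33 T = 37999  ⇒  T ≈ 102.33 °C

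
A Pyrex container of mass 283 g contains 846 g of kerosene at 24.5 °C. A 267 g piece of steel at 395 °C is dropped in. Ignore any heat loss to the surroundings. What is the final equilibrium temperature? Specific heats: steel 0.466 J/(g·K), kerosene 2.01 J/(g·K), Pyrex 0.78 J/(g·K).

T_f is the heat-capacity-weighted average of the initial temperatures:
T_f = (124.42·395 + 1700.5·24.5 + 220.74·24.5) / (124.42 + 1700.5 + 220.74)
    = 96216 / 2045.6 ≈ 47.04 °C

T_f ≈ 47.0 °C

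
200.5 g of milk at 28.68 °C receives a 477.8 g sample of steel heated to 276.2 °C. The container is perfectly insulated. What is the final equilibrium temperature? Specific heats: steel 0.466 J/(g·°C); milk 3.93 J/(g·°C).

T_f ≈ 83.2 °C

Energy conservation, ΣQ = 0:
477.8·0.466·(T − 276.2) + 200.5·3.93·(T − 28.68) = 0
222.65(T − 276.2) + 787.97(T − 28.68) = 0
(222.65 + 787.97) T = 222.65·276.2 + 787.97·28.68
T ≈ 83.21 °C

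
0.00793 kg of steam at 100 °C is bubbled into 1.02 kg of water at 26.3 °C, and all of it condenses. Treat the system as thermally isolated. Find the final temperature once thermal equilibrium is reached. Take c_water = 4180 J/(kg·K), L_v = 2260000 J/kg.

T_f ≈ 31.0 °C

Let T be the final temperature. ΣQ_i = 0:
steam→water at 100 °C releases m L_v = 0.00793·2260000 = 17922
  condensed water 100 °C→T: 33.15(T − 100)
  original water: 4263.6(T − 26.3)
4296.7 T = 17922 + 3314.7 + 112133 = 133369
T ≈ 31.04 °C (< 100 °C, so full condensation is consistent).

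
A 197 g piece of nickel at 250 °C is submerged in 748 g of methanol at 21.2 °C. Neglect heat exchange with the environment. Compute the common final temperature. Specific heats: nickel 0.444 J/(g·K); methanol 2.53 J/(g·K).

Heat gained plus heat lost sum to zero:
197*0.444*(T − 250) + 748*2.53*(T − 21.2) = 0
87.47(T − 250) + 1892.4(T − 21.2) = 0
1979.9 T = 61987
T = 61987/1979.9 ≈ 31.31 °C

T_f ≈ 31.3 °C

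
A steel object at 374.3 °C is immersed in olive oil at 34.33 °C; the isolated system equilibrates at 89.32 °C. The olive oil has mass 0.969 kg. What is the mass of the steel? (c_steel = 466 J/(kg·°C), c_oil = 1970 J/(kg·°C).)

m ≈ 0.79 kg

Taking heat into each body as positive, Σ m c ΔT = 0:
m·466·(89.32 − 374.3) + 0.969·1970·(89.32 − 34.33) = 0
-132801 m = -104972
m = -104972/-132801 ≈ 0.7904 kg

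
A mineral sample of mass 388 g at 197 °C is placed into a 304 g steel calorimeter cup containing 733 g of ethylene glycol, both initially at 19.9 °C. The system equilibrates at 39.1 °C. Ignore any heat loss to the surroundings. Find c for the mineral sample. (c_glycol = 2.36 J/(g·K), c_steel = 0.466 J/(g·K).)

c ≈ 0.587 J/(g·K)

Heat gained plus heat lost sum to zero:
388×c×(39.1 − 197) + 733×2.36×(39.1 − 19.9) + 304×0.466×(39.1 − 19.9) = 0
-61265 c = -35934
c = -35934/-61265 ≈ 0.5865 J/(g·K)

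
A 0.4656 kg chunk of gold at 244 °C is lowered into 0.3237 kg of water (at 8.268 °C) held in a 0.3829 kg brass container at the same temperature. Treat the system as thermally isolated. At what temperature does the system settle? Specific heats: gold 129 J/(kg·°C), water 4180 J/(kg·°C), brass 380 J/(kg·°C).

Conservation of energy gives ΣQ = 0:
0.4656*129*(T − 244) + 0.3237*4180*(T − 8.268) + 0.3829*380*(T − 8.268) = 0
60.06(T − 244) + 1353.1(T − 8.268) + 145.5(T − 8.268) = 0
(60.06 + 1353.1 + 145.5) T = 60.06*244 + 1353.1*8.268 + 145.5*8.268
T = 27045/1558.6 ≈ 17.35 °C

T_f ≈ 17.4 °C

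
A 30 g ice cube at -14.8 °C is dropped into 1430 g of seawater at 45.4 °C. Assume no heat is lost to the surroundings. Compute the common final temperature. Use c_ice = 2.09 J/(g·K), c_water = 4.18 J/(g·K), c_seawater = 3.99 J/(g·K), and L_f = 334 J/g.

Taking heat into each body as positive, Σ m c ΔT = 0:
ice -14.8→0 °C: 30·2.09·14.8 = 927.96
  melt ice: 30·334 = 10020
  meltwater 0→T: 30·4.18·T = 125.4 T
  seawater: 5705.7(T − 45.4)
5831.1 T = 259039 − 10948 = 248091
T ≈ 42.55 °C (positive, so assuming full melt was valid).

T_f ≈ 42.5 °C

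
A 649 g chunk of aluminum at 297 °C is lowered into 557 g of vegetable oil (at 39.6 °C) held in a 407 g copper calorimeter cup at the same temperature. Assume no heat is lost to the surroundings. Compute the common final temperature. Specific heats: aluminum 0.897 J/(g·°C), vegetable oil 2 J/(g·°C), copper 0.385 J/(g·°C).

Taking heat into each body as positive, Σ m c ΔT = 0:
649*0.897*(T − 297) + 557*2*(T − 39.6) + 407*0.385*(T − 39.6) = 0
1852.8 T = 223219
T = 223219/1852.8 ≈ 120.47 °C

T_f ≈ 120.5 °C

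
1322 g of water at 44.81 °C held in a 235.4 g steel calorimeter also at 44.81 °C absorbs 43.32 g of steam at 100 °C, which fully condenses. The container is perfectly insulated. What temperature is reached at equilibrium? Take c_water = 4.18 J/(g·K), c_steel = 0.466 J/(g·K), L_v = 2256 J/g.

T_f ≈ 63.3 °C

Energy conservation, ΣQ = 0:
steam→water at 100 °C releases m L_v = 43.32·2256 = 97730; condensate cools 100→T: 43.32·4.18·(T − 100) = 181.08(T − 100); original water: 5526(T − 44.81); cup: 109.7(T − 44.81)
5816.7 T = 97730 + 18108 + 252534 = 368371
T ≈ 63.33 °C (< 100 °C, so full condensation is consistent).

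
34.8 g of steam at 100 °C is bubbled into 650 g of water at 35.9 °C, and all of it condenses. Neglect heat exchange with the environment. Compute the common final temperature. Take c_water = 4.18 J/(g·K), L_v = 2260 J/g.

Setting the total heat transfer to zero:
latent heat released on condensation: 34.8·2260 = 78648
  condensed water 100 °C→T: 145.46(T − 100)
  original water: 2717(T − 35.9)
2862.5 T = 78648 + 14546 + 97540 = 190735
T ≈ 66.63 °C, under the boiling point, so the assumption holds.

T_f ≈ 66.6 °C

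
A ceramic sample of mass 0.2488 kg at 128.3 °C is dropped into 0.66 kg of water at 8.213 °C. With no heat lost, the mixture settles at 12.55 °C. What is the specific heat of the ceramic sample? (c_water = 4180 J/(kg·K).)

c ≈ 415 J/(kg·K)

Conservation of energy gives ΣQ = 0:
0.2488·c·(12.55 − 128.3) + 0.66·4180·(12.55 − 8.213) = 0
-28.8 c = -11965
c = -11965/-28.8 ≈ 415.5 J/(kg·K)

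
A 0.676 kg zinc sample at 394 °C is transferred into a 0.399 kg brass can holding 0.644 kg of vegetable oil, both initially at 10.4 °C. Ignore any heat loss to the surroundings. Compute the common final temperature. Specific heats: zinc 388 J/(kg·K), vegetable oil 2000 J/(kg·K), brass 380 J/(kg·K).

Conservation of energy gives ΣQ = 0:
0.676*388*(T − 394) + 0.644*2000*(T − 10.4) + 0.399*380*(T − 10.4) = 0
262.29(T − 394) + 1288(T − 10.4) + 151.62(T − 10.4) = 0
1701.9 T = 118314
T ≈ 69.52 °C

T_f ≈ 69.5 °C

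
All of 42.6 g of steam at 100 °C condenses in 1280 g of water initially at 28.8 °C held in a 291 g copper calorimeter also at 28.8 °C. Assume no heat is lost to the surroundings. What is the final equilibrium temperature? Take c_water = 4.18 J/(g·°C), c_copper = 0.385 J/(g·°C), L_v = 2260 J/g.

Setting the total heat transfer to zero:
steam→water at 100 °C releases m L_v = 42.6·2260 = 96276; condensate cools 100→T: 42.6·4.18·(T − 100) = 178.07(T − 100); water warms: 1280·4.18·(T − 28.8) = 5350.4(T − 28.8); cup: 112.03(T − 28.8)
5640.5 T = 96276 + 17807 + 157318 = 271401
T ≈ 48.12 °C — below 100 °C, confirming all the steam condensed.

T_f ≈ 48.1 °C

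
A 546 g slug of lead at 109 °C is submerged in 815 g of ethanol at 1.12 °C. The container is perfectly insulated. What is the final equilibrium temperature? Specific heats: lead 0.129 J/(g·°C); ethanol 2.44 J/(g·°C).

Heat gained plus heat lost sum to zero:
546*0.129*(T − 109) + 815*2.44*(T − 1.12) = 0
70.43(T − 109) + 1988.6(T − 1.12) = 0
(70.43 + 1988.6) T = 70.43*109 + 1988.6*1.12
T = 9904.5 / 2059 = 4.81 °C

T_f ≈ 4.8 °C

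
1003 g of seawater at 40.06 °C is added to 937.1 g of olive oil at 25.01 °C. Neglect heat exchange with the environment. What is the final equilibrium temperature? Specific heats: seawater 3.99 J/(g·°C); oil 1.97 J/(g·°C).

T_f ≈ 35.3 °C

Taking heat into each body as positive, Σ m c ΔT = 0:
1003*3.99*(T − 40.06) + 937.1*1.97*(T − 25.01) = 0
5848.1 T = 206490
T ≈ 35.31 °C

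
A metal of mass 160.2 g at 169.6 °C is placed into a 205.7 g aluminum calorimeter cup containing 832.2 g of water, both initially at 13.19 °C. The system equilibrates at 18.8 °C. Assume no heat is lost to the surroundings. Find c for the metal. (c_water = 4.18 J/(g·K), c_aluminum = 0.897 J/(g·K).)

Heat gained plus heat lost sum to zero:
160.2×c×(18.8 − 169.6) + 832.2×4.18×(18.8 − 13.19) + 205.7×0.897×(18.8 − 13.19) = 0
-24158 c = -20550
c = -20550/-24158 ≈ 0.8506 J/(g·K)

c ≈ 0.851 J/(g·K)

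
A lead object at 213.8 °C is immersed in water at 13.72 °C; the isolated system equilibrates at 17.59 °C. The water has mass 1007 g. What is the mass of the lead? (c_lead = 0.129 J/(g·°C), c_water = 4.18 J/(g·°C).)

Conservation of energy gives ΣQ = 0:
m×0.129×(17.59 − 213.8) + 1007×4.18×(17.59 − 13.72) = 0
-25.31 m = -16290
m = -16290/-25.31 ≈ 643.6 g

m ≈ 644 g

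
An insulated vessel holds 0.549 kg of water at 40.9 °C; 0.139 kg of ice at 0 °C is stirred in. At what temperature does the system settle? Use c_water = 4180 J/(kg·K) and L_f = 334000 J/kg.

T_f ≈ 16.5 °C

Conservation of energy gives ΣQ = 0:
latent heat to melt: 0.139×334000 = 46426; warm the meltwater: 581.02 T; water: 2294.8(T − 40.9)
2875.8 T = 93858 − 46426 = 47432
T ≈ 16.49 °C (positive, so assuming full melt was valid).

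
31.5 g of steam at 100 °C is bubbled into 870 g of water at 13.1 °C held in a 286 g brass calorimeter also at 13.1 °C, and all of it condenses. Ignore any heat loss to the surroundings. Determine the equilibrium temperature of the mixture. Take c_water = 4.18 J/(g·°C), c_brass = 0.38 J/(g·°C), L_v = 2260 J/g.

Energy balance with sensible and latent terms:
latent heat released on condensation: 31.5·2260 = 71190; condensate cools 100→T: 31.5·4.18·(T − 100) = 131.67(T − 100); water warms: 870·4.18·(T − 13.1) = 3636.6(T − 13.1); cup: 108.68(T − 13.1)
3876.9 T = 71190 + 13167 + 49063 = 133420
T ≈ 34.41 °C, under the boiling point, so the assumption holds.

T_f ≈ 34.4 °C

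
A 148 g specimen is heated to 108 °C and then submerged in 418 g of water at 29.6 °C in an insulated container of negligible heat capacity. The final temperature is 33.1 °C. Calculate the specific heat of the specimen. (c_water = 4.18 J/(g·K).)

c ≈ 0.552 J/(g·K)

Heat lost by the specimen = heat gained by the water:
148×c×(108 − 33.1) = 418×4.18×(33.1 − 29.6)
11085 c = 6115.3  ⇒  c ≈ 0.5517 J/(g·K)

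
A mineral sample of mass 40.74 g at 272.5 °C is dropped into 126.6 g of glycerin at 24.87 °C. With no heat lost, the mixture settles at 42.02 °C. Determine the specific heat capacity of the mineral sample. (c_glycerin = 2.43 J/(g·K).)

m_s c (T_s − T_f) = m_glycerin c_glycerin (T_f − T_0):
40.74×c×(272.5 − 42.02) = 126.6×2.43×(42.02 − 24.87)
9389.8 c = 5276  ⇒  c ≈ 0.5619 J/(g·K)

c ≈ 0.562 J/(g·K)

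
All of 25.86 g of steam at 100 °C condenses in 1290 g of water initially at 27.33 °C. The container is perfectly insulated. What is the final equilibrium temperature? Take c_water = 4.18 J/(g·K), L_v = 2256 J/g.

T_f ≈ 39.4 °C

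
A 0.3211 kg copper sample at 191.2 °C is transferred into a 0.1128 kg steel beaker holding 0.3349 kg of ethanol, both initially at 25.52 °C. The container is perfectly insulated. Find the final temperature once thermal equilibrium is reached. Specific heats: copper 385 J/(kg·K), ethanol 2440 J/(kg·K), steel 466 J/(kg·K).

Setting the total heat transfer to zero:
0.3211×385×(T − 191.2) + 0.3349×2440×(T − 25.52) + 0.1128×466×(T − 25.52) = 0
123.62(T − 191.2) + 817.16(T − 25.52) + 52.56(T − 25.52) = 0
993.34 T = 45832
T = 45832/993.34 ≈ 46.14 °C

T_f ≈ 46.1 °C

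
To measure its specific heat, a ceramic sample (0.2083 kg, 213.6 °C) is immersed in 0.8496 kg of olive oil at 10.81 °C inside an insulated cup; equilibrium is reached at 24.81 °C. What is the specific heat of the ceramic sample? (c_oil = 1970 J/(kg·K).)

c ≈ 596 J/(kg·K)

m_s c (T_s − T_f) = m_oil c_oil (T_f − T_0):
0.2083×c×(213.6 − 24.81) = 0.8496×1970×(24.81 − 10.81)
39.32 c = 23432  ⇒  c ≈ 595.9 J/(kg·K)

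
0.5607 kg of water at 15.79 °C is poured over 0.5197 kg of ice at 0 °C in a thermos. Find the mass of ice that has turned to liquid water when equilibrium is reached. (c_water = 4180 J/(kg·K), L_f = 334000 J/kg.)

m_melted ≈ 0.111 kg

Cooling the water to 0 °C releases 0.5607·4180·15.79 = 37007 J.
Fully melting the ice requires m_ice L_f = 0.5197·334000 = 173580 J.
Since 37007 < 173580 J, not all the ice melts; equilibrium is at 0 °C.
m_melt = 37007 / L_f = 0.1108 kg.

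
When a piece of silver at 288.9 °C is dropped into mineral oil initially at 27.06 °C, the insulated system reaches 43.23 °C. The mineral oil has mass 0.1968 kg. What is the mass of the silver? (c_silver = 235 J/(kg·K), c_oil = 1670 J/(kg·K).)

m ≈ 0.0921 kg

Setting the total heat transfer to zero:
m·235·(43.23 − 288.9) + 0.1968·1670·(43.23 − 27.06) = 0
-57732 m = -5314.4
m = -5314.4/-57732 ≈ 0.09205 kg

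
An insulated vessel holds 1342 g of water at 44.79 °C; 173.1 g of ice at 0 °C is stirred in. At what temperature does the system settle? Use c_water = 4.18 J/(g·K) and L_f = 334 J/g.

Conservation of energy gives ΣQ = 0:
melt ice: 173.1·334 = 57815; meltwater 0→T: 173.1·4.18·T = 723.56 T; water: 5609.6(T − 44.79)
6333.1 T = 251252 − 57815 = 193437
T ≈ 30.54 °C (positive, so assuming full melt was valid).

T_f ≈ 30.5 °C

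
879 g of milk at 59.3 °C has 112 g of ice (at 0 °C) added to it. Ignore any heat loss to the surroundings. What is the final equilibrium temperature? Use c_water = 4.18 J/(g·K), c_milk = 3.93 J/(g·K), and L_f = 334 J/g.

T_f ≈ 42.7 °C

Setting the total heat transfer to zero:
melt ice: 112×334 = 37408; meltwater 0→T: 112×4.18×T = 468.16 T; milk: 3454.5(T − 59.3)
3922.6 T = 204850 − 37408 = 167442
T ≈ 42.69 °C (positive, so assuming full melt was valid).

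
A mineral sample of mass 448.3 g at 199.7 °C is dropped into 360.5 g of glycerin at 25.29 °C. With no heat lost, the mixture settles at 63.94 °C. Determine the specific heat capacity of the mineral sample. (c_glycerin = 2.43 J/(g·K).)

Heat lost by the mineral sample = heat gained by the glycerin:
448.3×c×(199.7 − 63.94) = 360.5×2.43×(63.94 − 25.29)
60861 c = 33858  ⇒  c ≈ 0.5563 J/(g·K)

c ≈ 0.556 J/(g·K)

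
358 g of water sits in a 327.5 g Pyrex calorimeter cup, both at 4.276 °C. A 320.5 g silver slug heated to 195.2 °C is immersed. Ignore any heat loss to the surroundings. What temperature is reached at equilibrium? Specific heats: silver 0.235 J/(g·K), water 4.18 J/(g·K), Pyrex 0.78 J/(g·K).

T_f ≈ 12.1 °C

Conservation of energy gives ΣQ = 0:
320.5·0.235·(T − 195.2) + 358·4.18·(T − 4.276) + 327.5·0.78·(T − 4.276) = 0
1827.2 T = 22193
T ≈ 12.15 °C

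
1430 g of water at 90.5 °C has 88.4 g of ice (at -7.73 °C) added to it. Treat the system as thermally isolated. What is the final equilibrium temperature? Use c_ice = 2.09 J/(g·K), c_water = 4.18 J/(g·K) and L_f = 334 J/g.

T_f ≈ 80.4 °C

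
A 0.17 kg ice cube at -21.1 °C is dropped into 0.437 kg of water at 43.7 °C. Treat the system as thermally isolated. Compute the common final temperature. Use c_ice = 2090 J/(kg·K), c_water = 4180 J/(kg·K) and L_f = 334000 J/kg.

Energy balance with sensible and latent terms:
ice -21.1→0 °C: 0.17×2090×21.1 = 7496.8; fusion: m_ice L_f = 0.17×334000 = 56780; meltwater 0→T: 0.17×4180×T = 710.6 T; water: 1826.7(T − 43.7)
2537.3 T = 79825 − 64277 = 15548
T ≈ 6.13 °C (positive, so assuming full melt was valid).

T_f ≈ 6.1 °C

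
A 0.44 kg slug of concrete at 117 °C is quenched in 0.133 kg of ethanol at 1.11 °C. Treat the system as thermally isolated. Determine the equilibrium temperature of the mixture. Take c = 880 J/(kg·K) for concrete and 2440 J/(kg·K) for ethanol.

T_f ≈ 64.2 °C

Heat gained plus heat lost sum to zero:
0.44·880·(T − 117) + 0.133·2440·(T − 1.11) = 0
(387.2 + 324.52) T = 387.2·117 + 324.52·1.11
T ≈ 64.16 °C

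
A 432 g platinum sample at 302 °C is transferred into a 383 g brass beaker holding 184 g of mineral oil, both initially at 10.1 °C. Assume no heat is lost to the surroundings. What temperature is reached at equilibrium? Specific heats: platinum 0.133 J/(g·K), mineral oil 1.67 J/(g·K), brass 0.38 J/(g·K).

T_f ≈ 43.0 °C

With ΣQ=0 the equilibrium temperature is the m·c-weighted mean:
T_f = (57.46·302 + 307.28·10.1 + 145.54·10.1) / (57.46 + 307.28 + 145.54)
    = 21925 / 510.28 ≈ 42.97 °C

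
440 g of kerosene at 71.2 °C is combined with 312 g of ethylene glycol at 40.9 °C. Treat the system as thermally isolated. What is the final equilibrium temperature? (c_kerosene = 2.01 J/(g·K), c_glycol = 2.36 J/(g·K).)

T_f ≈ 57.4 °C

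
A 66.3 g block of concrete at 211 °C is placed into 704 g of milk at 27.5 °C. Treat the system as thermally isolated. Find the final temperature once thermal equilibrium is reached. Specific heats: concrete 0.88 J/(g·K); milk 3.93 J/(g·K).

Taking heat into each body as positive, Σ m c ΔT = 0:
66.3·0.88·(T − 211) + 704·3.93·(T − 27.5) = 0
(58.34 + 2766.7) T = 58.34·211 + 2766.7·27.5
T ≈ 31.29 °C

T_f ≈ 31.3 °C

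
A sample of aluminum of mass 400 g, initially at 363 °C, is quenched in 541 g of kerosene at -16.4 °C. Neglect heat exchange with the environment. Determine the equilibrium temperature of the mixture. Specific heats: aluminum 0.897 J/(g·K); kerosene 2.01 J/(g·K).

T_f ≈ 77.7 °C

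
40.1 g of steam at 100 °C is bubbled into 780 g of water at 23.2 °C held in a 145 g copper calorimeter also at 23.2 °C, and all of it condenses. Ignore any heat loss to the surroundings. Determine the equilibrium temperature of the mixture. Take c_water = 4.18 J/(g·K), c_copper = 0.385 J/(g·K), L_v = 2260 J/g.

T_f ≈ 52.9 °C

Net heat exchanged in the isolated system is zero:
condense steam: −40.1·2260 = −90626
  condensate cools 100→T: 40.1·4.18·(T − 100) = 167.62(T − 100)
  original water: 3260.4(T − 23.2)
  cup: 55.83(T − 23.2)
3483.8 T = 90626 + 16762 + 76936 = 184324
T ≈ 52.91 °C, under the boiling point, so the assumption holds.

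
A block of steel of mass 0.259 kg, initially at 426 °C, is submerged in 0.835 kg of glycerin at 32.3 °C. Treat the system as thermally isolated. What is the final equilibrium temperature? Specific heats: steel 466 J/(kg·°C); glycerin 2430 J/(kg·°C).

Taking heat into each body as positive, Σ m c ΔT = 0:
0.259×466×(T − 426) + 0.835×2430×(T − 32.3) = 0
120.69(T − 426) + 2029(T − 32.3) = 0
(120.69 + 2029) T = 120.69×426 + 2029×32.3
T ≈ 54.40 °C

T_f ≈ 54.4 °C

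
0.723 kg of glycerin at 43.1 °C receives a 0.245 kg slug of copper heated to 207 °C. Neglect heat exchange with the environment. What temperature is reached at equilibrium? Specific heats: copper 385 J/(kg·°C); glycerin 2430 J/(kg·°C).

With ΣQ=0 the equilibrium temperature is the m·c-weighted mean:
T_f = (94.33·207 + 1756.9·43.1) / (94.33 + 1756.9)
    = 95247 / 1851.2 ≈ 51.45 °C

T_f ≈ 51.5 °C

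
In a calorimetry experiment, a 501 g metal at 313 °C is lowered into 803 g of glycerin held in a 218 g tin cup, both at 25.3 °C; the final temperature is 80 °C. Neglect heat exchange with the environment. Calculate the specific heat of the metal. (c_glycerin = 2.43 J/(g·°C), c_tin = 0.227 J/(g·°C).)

Conservation of energy gives ΣQ = 0:
501·c·(80 − 313) + 803·2.43·(80 − 25.3) + 218·0.227·(80 − 25.3) = 0
-116733 c = -109442
c = -109442/-116733 ≈ 0.9375 J/(g·°C)

c ≈ 0.938 J/(g·°C)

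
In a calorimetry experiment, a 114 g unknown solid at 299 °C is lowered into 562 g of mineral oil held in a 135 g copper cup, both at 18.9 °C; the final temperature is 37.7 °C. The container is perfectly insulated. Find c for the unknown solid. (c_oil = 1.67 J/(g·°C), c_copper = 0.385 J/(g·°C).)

c ≈ 0.625 J/(g·°C)

Heat gained plus heat lost sum to zero:
114×c×(37.7 − 299) + 562×1.67×(37.7 − 18.9) + 135×0.385×(37.7 − 18.9) = 0
-29788 c = -18622
c = -18622/-29788 ≈ 0.6251 J/(g·°C)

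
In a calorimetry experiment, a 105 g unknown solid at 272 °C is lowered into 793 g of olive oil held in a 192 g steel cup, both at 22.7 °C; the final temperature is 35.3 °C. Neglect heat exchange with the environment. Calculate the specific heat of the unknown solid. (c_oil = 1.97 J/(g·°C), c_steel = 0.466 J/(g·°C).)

c ≈ 0.837 J/(g·°C)

Heat gained plus heat lost sum to zero:
105·c·(35.3 − 272) + 793·1.97·(35.3 − 22.7) + 192·0.466·(35.3 − 22.7) = 0
-24854 c = -20811
c = -20811/-24854 ≈ 0.8374 J/(g·°C)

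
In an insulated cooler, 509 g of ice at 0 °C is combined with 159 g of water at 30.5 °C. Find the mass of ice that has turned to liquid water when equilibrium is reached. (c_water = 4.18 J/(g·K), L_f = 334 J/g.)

m_melted ≈ 60.7 g

Heat available from the water dropping to 0 °C: 159·4.18·30.5 = 20271 J.
To melt every bit of ice: 509·334 = 170006 J.
20271 J < 170006 J, so only part of the ice melts and the system sits at 0 °C.
m_melt = 20271 / L_f = 60.69 g.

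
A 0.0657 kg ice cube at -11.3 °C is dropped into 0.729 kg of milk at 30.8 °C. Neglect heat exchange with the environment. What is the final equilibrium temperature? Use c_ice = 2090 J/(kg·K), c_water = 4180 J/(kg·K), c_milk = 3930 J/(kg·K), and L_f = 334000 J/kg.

T_f ≈ 20.6 °C

Heat gained plus heat lost sum to zero:
warm ice to 0 °C: 0.0657·2090·(0 − (-11.3)) = 1551.6; melt ice: 0.0657·334000 = 21944; warm the meltwater: 274.63 T; milk: 2865(T − 30.8)
3139.6 T = 88241 − 23495 = 64746
T ≈ 20.62 °C. Since T > 0 °C, the all-ice-melts assumption holds.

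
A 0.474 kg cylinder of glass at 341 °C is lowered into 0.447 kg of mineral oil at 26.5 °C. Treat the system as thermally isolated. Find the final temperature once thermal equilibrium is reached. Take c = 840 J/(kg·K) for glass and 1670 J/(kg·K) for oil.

T_f ≈ 135.9 °C

T_f = Σ m_i c_i T_i / Σ m_i c_i:
T_f = (398.16*341 + 746.49*26.5) / (398.16 + 746.49)
    = 155555 / 1144.7 ≈ 135.90 °C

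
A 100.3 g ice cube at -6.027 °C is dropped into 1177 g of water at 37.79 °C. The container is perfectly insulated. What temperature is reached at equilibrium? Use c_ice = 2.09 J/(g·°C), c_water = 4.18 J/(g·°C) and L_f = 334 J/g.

T_f ≈ 28.3 °C

Sum of m c ΔT and latent-heat terms is zero:
ice -6.027→0 °C: 100.3·2.09·6.027 = 1263.4; melt ice: 100.3·334 = 33500; meltwater 0→T: 100.3·4.18·T = 419.25 T; water: 4919.9(T − 37.79)
5339.1 T = 185922 − 34764 = 151158
T ≈ 28.31 °C — above 0 °C, consistent with complete melting.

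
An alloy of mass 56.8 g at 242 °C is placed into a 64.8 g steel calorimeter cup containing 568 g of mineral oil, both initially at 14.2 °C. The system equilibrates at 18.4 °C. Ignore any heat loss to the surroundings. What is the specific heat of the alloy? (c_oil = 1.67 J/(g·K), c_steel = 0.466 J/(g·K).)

Energy conservation, ΣQ = 0:
56.8·c·(18.4 − 242) + 568·1.67·(18.4 − 14.2) + 64.8·0.466·(18.4 − 14.2) = 0
-12700 c = -4110.8
c = -4110.8/-12700 ≈ 0.3237 J/(g·K)

c ≈ 0.324 J/(g·K)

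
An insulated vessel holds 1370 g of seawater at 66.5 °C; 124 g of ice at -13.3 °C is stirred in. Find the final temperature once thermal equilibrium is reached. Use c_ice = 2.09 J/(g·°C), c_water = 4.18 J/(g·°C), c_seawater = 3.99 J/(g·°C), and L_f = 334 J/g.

T_f ≈ 53.2 °C

Setting the total heat transfer to zero:
ice -13.3→0 °C: 124×2.09×13.3 = 3446.8
  latent heat to melt: 124×334 = 41416
  warm the meltwater: 518.32 T
  seawater cools: 1370×3.99×(T − 66.5) = 5466.3(T − 66.5)
5984.6 T = 363509 − 44863 = 318646
T ≈ 53.24 °C (positive, so assuming full melt was valid).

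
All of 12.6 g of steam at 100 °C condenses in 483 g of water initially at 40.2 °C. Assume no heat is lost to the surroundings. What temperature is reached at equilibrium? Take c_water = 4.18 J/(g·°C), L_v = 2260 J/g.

T_f ≈ 55.5 °C

Net heat exchanged in the isolated system is zero:
latent heat released on condensation: 12.6×2260 = 28476; condensate cools 100→T: 12.6×4.18×(T − 100) = 52.67(T − 100); water warms: 483×4.18×(T − 40.2) = 2018.9(T − 40.2)
2071.6 T = 28476 + 5266.8 + 81161 = 114904
T ≈ 55.47 °C — below 100 °C, confirming all the steam condensed.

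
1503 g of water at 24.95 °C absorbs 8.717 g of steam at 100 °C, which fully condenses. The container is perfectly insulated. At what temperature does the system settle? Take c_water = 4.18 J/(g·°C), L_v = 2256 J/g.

Heat gained plus heat lost sum to zero:
condense steam: −8.717×2256 = −19666; condensed water 100 °C→T: 36.44(T − 100); water warms: 1503×4.18×(T − 24.95) = 6282.5(T − 24.95)
6319 T = 19666 + 3643.7 + 156749 = 180059
T ≈ 28.49 °C (< 100 °C, so full condensation is consistent).

T_f ≈ 28.5 °C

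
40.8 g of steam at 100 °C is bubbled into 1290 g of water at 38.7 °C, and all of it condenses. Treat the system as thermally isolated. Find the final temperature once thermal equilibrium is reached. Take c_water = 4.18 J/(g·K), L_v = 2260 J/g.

Let T be the final temperature. ΣQ_i = 0:
steam→water at 100 °C releases m L_v = 40.8·2260 = 92208; condensate cools 100→T: 40.8·4.18·(T − 100) = 170.54(T − 100); original water: 5392.2(T − 38.7)
5562.7 T = 92208 + 17054 + 208678 = 317941
T ≈ 57.16 °C, under the boiling point, so the assumption holds.

T_f ≈ 57.2 °C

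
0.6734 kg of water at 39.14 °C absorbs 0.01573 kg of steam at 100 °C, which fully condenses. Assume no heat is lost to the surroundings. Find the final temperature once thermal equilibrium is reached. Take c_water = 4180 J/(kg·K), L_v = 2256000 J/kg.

Energy balance with sensible and latent terms:
steam→water at 100 °C releases m L_v = 0.01573·2256000 = 35487; condensed water 100 °C→T: 65.75(T − 100); original water: 2814.8(T − 39.14)
2880.6 T = 35487 + 6575.1 + 110172 = 152234
T ≈ 52.85 °C, under the boiling point, so the assumption holds.

T_f ≈ 52.8 °C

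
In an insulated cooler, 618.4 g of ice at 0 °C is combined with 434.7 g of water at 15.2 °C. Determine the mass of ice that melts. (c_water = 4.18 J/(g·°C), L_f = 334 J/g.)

m_melted ≈ 82.7 g

Cooling the water to 0 °C releases 434.7·4.18·15.2 = 27619 J.
Melting all 618.4 g of ice would need 618.4·334 = 206546 J.
Since 27619 < 206546 J, not all the ice melts; equilibrium is at 0 °C.
m_melt = 27619 / L_f = 82.69 g.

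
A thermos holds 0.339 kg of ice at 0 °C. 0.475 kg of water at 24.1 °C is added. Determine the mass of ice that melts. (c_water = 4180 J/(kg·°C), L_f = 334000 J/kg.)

Heat available from the water dropping to 0 °C: 0.475·4180·24.1 = 47851 J.
To melt every bit of ice: 0.339·334000 = 113226 J.
47851 J < 113226 J, so only part of the ice melts and the system sits at 0 °C.
m_melt = 47851 / L_f = 0.1433 kg.

m_melted ≈ 0.143 kg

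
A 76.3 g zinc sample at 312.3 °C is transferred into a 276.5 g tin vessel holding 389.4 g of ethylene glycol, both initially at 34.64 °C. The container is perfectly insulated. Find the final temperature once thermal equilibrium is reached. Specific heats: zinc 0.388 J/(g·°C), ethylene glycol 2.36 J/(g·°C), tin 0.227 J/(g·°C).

Heat gained plus heat lost sum to zero:
76.3×0.388×(T − 312.3) + 389.4×2.36×(T − 34.64) + 276.5×0.227×(T − 34.64) = 0
29.6(T − 312.3) + 918.98(T − 34.64) + 62.77(T − 34.64) = 0
(29.6 + 918.98 + 62.77) T = 29.6×312.3 + 918.98×34.64 + 62.77×34.64
T = 43253 / 1011.4 = 42.8 °C

T_f ≈ 42.8 °C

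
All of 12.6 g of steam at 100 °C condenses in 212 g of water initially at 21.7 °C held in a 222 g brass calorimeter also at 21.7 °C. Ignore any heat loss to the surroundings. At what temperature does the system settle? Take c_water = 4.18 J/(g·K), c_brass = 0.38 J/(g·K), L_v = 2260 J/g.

Heat gained plus heat lost sum to zero:
condense steam: −12.6×2260 = −28476
  condensate cools 100→T: 12.6×4.18×(T − 100) = 52.67(T − 100)
  water warms: 212×4.18×(T − 21.7) = 886.16(T − 21.7)
  cup: 84.36(T − 21.7)
1023.2 T = 28476 + 5266.8 + 21060 = 54803
T ≈ 53.56 °C — below 100 °C, confirming all the steam condensed.

T_f ≈ 53.6 °C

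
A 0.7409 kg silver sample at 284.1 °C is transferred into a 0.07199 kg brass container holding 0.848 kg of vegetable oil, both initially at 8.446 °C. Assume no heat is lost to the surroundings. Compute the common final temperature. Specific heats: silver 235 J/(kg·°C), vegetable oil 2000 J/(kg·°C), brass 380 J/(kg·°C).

T_f ≈ 33.7 °C

T_f is the heat-capacity-weighted average of the initial temperatures:
T_f = (174.11·284.1 + 1696·8.446 + 27.36·8.446) / (174.11 + 1696 + 27.36)
    = 64021 / 1897.5 ≈ 33.74 °C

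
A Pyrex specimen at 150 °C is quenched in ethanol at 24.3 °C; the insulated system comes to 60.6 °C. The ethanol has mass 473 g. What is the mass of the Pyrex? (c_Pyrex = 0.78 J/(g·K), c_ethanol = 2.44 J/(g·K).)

m ≈ 601 g

|Q_Pyrex| = |Q_ethanol|:
m·0.78·(150 − 60.6) = 473·2.44·(60.6 − 24.3)
69.73 m = 41895  ⇒  m ≈ 600.8 g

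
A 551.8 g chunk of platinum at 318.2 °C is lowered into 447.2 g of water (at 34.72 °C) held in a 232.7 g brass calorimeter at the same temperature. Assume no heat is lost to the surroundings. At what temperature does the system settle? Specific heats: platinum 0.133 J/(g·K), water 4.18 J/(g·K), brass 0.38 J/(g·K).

T_f ≈ 45.0 °C

Net heat exchanged in the isolated system is zero:
551.8·0.133·(T − 318.2) + 447.2·4.18·(T − 34.72) + 232.7·0.38·(T − 34.72) = 0
73.39(T − 318.2) + 1869.3(T − 34.72) + 88.43(T − 34.72) = 0
(73.39 + 1869.3 + 88.43) T = 73.39·318.2 + 1869.3·34.72 + 88.43·34.72
T ≈ 44.96 °C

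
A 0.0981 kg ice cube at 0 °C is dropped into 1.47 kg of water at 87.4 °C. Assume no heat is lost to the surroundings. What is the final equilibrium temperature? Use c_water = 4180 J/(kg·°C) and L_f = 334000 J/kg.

T_f ≈ 76.9 °C

Energy conservation, ΣQ = 0:
fusion: m_ice L_f = 0.0981×334000 = 32765
  meltwater 0→T: 0.0981×4180×T = 410.06 T
  water cools: 1.47×4180×(T − 87.4) = 6144.6(T − 87.4)
6554.7 T = 537038 − 32765 = 504273
T ≈ 76.93 °C (positive, so assuming full melt was valid).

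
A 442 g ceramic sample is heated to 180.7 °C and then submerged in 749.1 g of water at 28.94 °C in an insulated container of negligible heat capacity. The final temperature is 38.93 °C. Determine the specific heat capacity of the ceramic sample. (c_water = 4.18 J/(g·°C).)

c ≈ 0.499 J/(g·°C)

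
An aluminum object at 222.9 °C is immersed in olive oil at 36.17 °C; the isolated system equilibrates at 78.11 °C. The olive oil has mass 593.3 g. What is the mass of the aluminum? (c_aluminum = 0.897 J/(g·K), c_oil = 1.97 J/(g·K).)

Net heat exchanged in the isolated system is zero:
m·0.897·(78.11 − 222.9) + 593.3·1.97·(78.11 − 36.17) = 0
-129.88 m = -49020
m = -49020/-129.88 ≈ 377.4 g

m ≈ 377 g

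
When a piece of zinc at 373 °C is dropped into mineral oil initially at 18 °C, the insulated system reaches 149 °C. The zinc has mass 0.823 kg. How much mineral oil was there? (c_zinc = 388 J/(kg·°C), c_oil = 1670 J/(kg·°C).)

m ≈ 0.327 kg

Net heat exchanged in the isolated system is zero:
0.823×388×(149 − 373) + m×1670×(149 − 18) = 0
218770 m = 71529
m = 71529/218770 ≈ 0.327 kg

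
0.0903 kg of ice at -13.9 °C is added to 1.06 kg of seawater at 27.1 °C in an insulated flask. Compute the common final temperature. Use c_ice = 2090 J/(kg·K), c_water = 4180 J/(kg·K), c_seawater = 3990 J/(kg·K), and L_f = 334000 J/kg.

T_f ≈ 17.8 °C

Sum of m c ΔT and latent-heat terms is zero:
ice -13.9→0 °C: 0.0903·2090·13.9 = 2623.3
  melt ice: 0.0903·334000 = 30160
  warm the meltwater: 377.45 T
  seawater cools: 1.06·3990·(T − 27.1) = 4229.4(T − 27.1)
4606.9 T = 114617 − 32784 = 81833
T ≈ 17.76 °C (positive, so assuming full melt was valid).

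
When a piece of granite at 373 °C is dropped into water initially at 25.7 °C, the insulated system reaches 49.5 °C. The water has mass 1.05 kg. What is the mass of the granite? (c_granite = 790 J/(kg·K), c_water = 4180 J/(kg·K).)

m ≈ 0.409 kg

Taking heat into each body as positive, Σ m c ΔT = 0:
m·790·(49.5 − 373) + 1.05·4180·(49.5 − 25.7) = 0
-255565 m = -104458
m = -104458/-255565 ≈ 0.4087 kg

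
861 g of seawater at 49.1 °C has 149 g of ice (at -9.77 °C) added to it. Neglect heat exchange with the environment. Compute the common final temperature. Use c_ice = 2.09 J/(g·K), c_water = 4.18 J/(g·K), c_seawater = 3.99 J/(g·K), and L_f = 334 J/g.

T_f ≈ 28.6 °C

Energy conservation, ΣQ = 0:
ice -9.77→0 °C: 149·2.09·9.77 = 3042.5
  fusion: m_ice L_f = 149·334 = 49766
  meltwater 0→T: 149·4.18·T = 622.82 T
  seawater cools: 861·3.99·(T − 49.1) = 3435.4(T − 49.1)
4058.2 T = 168678 − 52808 = 115869
T ≈ 28.55 °C — above 0 °C, consistent with complete melting.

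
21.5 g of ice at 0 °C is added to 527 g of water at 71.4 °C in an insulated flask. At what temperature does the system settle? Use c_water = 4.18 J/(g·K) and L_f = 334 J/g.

Energy balance with sensible and latent terms:
melt ice: 21.5·334 = 7181
  meltwater 0→T: 21.5·4.18·T = 89.87 T
  water: 2202.9(T − 71.4)
2292.7 T = 157284 − 7181 = 150103
T ≈ 65.47 °C (positive, so assuming full melt was valid).

T_f ≈ 65.5 °C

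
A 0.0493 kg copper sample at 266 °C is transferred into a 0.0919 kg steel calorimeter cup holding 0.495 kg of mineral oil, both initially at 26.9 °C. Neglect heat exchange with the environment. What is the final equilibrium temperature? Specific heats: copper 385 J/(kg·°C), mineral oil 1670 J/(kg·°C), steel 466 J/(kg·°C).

T_f is the heat-capacity-weighted average of the initial temperatures:
T_f = (18.98×266 + 826.65×26.9 + 42.83×26.9) / (18.98 + 826.65 + 42.83)
    = 28438 / 888.46 ≈ 32.01 °C

T_f ≈ 32.0 °C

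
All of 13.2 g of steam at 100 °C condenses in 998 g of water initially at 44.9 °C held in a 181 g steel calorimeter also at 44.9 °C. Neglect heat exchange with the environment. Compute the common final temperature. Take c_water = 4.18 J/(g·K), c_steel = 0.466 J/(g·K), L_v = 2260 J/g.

T_f ≈ 52.5 °C

Energy balance with sensible and latent terms:
condense steam: −13.2×2260 = −29832; condensed water 100 °C→T: 55.18(T − 100); original water: 4171.6(T − 44.9); cup: 84.35(T − 44.9)
4311.2 T = 29832 + 5517.6 + 191094 = 226443
T ≈ 52.52 °C (< 100 °C, so full condensation is consistent).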